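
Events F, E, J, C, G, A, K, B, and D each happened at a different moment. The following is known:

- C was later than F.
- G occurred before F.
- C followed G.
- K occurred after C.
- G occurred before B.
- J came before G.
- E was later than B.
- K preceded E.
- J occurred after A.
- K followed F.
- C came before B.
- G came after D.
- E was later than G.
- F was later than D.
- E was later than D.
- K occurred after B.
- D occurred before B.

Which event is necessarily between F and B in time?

C

Tracing the constraints gives F → C → B, so C sits after F and before B.
No other event is forced both after F and before B.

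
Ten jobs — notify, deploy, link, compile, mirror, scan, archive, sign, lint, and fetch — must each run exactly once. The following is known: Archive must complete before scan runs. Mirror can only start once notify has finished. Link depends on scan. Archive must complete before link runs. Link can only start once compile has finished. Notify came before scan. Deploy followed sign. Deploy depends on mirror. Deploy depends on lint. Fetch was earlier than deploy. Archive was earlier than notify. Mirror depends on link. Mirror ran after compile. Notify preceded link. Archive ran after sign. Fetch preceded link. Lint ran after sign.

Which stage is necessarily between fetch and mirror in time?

Tracing the constraints gives fetch → link → mirror, so link sits after fetch and before mirror.
No other stage is forced both after fetch and before mirror.

link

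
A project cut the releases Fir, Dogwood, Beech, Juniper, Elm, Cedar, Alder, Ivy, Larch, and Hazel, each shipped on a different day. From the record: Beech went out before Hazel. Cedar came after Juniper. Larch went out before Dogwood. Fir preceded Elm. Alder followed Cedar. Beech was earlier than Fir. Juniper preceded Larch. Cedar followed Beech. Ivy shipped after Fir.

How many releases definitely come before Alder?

Directly stated before Alder: Cedar.
Beech reaches Alder via Beech → Cedar → Alder.
Juniper reaches Alder via Juniper → Cedar → Alder.
That's Beech, Cedar, and Juniper — 3 in all.

3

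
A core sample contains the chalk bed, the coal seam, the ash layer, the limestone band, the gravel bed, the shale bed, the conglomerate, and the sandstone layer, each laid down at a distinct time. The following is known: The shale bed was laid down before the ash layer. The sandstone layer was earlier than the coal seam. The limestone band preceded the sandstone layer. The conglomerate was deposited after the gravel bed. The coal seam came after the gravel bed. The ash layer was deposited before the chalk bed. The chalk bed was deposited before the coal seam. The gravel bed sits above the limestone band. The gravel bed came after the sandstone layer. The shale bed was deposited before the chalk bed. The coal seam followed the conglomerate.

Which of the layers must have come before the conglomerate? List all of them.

Directly stated before the conglomerate: the gravel bed.
The limestone band reaches the conglomerate via the limestone band → the gravel bed → the conglomerate.
The sandstone layer reaches the conglomerate via the sandstone layer → the gravel bed → the conglomerate.

the gravel bed, the limestone band, the sandstone layer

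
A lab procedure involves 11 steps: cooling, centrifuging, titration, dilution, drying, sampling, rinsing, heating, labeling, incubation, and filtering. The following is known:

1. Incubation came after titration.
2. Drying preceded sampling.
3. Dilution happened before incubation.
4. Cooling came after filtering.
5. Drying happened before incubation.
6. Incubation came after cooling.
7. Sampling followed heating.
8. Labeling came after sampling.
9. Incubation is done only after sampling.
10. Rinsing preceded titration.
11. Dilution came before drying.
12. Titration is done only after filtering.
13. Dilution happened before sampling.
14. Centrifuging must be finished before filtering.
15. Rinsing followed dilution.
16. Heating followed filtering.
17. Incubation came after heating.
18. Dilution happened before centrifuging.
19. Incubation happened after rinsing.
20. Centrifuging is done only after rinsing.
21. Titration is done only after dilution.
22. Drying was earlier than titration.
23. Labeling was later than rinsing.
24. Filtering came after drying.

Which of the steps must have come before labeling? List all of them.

Directly stated before labeling: rinsing and sampling.
Centrifuging reaches labeling via centrifuging → filtering → heating → sampling → labeling.
Dilution reaches labeling via dilution → sampling → labeling.
Drying reaches labeling via drying → sampling → labeling.
Likewise filtering and heating each reach labeling by chaining the stated constraints.

centrifuging, dilution, drying, filtering, heating, rinsing, sampling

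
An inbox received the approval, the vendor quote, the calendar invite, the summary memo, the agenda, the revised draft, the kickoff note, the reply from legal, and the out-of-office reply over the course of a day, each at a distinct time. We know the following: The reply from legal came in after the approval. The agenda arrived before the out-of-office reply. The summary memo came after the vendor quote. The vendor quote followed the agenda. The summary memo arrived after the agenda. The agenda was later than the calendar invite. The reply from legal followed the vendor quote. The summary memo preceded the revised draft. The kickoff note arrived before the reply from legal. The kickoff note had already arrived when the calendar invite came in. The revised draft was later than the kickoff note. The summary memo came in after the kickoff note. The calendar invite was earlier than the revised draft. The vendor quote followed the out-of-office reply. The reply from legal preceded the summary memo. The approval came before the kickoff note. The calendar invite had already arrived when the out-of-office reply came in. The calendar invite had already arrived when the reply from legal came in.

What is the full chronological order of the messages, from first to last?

The constraints fix every adjacent pair, so only one ordering works:
the approval → the kickoff note → the calendar invite → the agenda → the out-of-office reply → the vendor quote → the reply from legal → the summary memo → the revised draft.

the approval, the kickoff note, the calendar invite, the agenda, the out-of-office reply, the vendor quote, the reply from legal, the summary memo, the revised draft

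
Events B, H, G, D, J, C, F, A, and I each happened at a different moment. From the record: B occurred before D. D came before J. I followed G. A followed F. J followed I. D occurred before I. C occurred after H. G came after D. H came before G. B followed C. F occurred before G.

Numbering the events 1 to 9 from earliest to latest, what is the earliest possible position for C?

2

H must come before C — 1 forced predecessor.
Nothing else is forced ahead of C, so its earliest slot is position 1 + 1 = 2.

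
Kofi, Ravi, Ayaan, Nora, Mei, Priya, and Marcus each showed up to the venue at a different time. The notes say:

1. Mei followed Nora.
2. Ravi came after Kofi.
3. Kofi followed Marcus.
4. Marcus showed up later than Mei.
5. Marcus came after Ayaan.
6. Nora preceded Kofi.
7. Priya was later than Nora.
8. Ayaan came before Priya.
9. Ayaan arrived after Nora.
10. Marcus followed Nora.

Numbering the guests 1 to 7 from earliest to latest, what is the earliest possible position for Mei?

2

Nora must come before Mei — 1 forced predecessor.
Nothing else is forced ahead of Mei, so their earliest slot is position 1 + 1 = 2.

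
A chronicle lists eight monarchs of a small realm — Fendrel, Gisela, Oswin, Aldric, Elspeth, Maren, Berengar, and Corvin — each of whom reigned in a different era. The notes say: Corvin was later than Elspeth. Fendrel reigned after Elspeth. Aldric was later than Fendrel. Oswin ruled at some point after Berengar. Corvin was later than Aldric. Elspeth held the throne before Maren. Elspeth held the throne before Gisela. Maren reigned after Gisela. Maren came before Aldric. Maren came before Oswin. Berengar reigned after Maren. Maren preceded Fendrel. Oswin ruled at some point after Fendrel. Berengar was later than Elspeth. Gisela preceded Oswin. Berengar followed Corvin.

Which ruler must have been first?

Elspeth

Elspeth has a chain of constraints placing them before every other ruler, so Elspeth must be first.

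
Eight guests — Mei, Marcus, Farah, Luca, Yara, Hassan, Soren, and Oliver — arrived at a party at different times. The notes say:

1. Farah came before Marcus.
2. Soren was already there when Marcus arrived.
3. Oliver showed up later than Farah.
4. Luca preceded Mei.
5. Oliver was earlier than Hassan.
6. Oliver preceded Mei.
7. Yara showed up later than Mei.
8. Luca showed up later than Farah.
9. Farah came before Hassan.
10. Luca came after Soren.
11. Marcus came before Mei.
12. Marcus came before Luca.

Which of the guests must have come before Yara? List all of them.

Directly stated before Yara: Mei.
Farah reaches Yara via Farah → Marcus → Mei → Yara.
Luca reaches Yara via Luca → Mei → Yara.
Marcus reaches Yara via Marcus → Mei → Yara.
Likewise Oliver and Soren each reach Yara by chaining the stated constraints.

Farah, Luca, Marcus, Mei, Oliver, Soren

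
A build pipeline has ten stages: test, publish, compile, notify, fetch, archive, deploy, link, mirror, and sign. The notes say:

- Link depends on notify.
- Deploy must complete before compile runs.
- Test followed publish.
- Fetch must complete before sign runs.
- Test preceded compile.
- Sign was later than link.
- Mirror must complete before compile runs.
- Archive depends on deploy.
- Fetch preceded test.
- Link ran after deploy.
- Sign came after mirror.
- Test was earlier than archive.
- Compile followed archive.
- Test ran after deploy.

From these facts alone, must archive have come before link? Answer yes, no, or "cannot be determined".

No chain of stated constraints runs from archive to link, and none runs from link to archive either.
So the relative order of archive and link is not fixed by the given facts.

cannot be determined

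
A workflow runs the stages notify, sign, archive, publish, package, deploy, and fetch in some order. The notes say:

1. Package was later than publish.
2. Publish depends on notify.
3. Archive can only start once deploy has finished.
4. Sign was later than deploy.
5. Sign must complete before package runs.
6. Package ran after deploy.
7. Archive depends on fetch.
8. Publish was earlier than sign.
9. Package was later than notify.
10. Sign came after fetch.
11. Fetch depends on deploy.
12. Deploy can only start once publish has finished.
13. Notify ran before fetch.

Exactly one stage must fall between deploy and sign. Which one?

fetch

Tracing the constraints gives deploy → fetch → sign, so fetch sits after deploy and before sign.
No other stage is forced both after deploy and before sign.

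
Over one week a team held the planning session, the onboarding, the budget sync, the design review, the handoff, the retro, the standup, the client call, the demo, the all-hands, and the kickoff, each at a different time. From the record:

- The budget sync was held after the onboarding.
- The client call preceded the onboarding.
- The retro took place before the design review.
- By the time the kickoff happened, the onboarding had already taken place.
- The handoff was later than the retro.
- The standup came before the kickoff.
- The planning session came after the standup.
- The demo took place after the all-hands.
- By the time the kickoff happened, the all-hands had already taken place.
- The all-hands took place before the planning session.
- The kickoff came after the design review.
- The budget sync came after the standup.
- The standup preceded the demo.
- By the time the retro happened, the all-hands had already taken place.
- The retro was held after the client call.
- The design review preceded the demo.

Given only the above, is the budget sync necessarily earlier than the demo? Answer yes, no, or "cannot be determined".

No chain of stated constraints runs from the budget sync to the demo, and none runs from the demo to the budget sync either.
So the relative order of the budget sync and the demo is not fixed by the given facts.

cannot be determined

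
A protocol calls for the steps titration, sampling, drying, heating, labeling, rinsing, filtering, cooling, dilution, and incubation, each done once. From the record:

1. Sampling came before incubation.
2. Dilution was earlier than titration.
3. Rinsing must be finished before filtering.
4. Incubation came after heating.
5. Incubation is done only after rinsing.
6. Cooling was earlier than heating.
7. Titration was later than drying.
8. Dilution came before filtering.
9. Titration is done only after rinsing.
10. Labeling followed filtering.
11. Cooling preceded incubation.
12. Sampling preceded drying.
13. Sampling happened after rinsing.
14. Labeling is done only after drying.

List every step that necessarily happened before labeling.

Directly stated before labeling: drying and filtering.
Dilution reaches labeling via dilution → filtering → labeling.
Rinsing reaches labeling via rinsing → filtering → labeling.
Sampling reaches labeling via sampling → drying → labeling.

dilution, drying, filtering, rinsing, sampling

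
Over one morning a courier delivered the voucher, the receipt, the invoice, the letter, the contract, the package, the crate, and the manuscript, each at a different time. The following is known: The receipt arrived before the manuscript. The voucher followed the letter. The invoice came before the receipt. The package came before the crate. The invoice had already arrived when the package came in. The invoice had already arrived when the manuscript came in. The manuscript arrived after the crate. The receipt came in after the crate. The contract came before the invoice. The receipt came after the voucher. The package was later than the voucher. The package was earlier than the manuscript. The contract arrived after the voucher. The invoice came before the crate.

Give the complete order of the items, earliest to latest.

The constraints fix every adjacent pair, so only one ordering works:
the letter → the voucher → the contract → the invoice → the package → the crate → the receipt → the manuscript.

the letter, the voucher, the contract, the invoice, the package, the crate, the receipt, the manuscript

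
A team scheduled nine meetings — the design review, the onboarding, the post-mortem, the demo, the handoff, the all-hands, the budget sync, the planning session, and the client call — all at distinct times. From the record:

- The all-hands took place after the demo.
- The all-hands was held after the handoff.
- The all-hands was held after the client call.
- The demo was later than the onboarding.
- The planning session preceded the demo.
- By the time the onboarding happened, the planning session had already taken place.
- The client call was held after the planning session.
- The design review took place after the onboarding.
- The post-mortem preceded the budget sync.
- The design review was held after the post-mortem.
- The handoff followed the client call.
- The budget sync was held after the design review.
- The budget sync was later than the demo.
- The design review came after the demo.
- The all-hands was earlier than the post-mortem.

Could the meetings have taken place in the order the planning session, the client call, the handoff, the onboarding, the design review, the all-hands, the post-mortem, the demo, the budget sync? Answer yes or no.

no

The constraints require the demo before the all-hands, but in the proposed sequence the all-hands appears ahead of the demo. That one violation is enough.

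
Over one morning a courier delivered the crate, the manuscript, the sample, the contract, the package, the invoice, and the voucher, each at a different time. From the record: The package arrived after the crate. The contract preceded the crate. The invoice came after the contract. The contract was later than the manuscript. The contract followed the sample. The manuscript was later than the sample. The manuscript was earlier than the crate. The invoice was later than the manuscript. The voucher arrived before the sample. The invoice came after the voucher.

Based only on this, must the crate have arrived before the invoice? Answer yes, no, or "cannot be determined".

No chain of stated constraints runs from the crate to the invoice, and none runs from the invoice to the crate either.
So the relative order of the crate and the invoice is not fixed by the given facts.

cannot be determined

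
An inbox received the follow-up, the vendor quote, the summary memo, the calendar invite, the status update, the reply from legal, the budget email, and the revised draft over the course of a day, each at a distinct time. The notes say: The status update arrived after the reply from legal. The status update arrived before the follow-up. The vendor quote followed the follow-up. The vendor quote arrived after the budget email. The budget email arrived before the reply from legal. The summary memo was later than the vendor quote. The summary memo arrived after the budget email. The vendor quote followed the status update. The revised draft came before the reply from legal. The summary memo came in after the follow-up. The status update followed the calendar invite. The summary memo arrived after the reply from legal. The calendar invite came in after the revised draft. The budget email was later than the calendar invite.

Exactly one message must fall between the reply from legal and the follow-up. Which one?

Tracing the constraints gives the reply from legal → the status update → the follow-up, so the status update sits after the reply from legal and before the follow-up.
No other message is forced both after the reply from legal and before the follow-up.

the status update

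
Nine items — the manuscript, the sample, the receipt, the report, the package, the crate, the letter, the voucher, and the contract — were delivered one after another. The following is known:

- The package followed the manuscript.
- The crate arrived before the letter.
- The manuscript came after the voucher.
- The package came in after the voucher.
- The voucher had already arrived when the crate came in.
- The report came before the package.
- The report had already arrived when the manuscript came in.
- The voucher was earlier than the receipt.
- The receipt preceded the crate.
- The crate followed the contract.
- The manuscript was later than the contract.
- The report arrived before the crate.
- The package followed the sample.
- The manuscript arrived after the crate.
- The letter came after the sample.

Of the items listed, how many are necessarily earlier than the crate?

Directly stated before the crate: the contract, the receipt, the report, and the voucher.
No chain forces the letter (or any of the others) ahead of the crate.
That's the contract, the receipt, the report, and the voucher — 4 in all.

4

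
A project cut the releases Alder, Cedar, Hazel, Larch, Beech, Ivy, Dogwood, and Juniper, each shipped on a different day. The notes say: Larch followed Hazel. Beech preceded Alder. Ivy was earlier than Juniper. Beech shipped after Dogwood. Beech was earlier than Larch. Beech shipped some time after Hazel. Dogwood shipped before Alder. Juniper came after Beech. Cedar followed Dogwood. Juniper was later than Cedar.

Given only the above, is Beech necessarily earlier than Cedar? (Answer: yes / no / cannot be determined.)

cannot be determined

No chain of stated constraints runs from Beech to Cedar, and none runs from Cedar to Beech either.
So the relative order of Beech and Cedar is not fixed by the given facts.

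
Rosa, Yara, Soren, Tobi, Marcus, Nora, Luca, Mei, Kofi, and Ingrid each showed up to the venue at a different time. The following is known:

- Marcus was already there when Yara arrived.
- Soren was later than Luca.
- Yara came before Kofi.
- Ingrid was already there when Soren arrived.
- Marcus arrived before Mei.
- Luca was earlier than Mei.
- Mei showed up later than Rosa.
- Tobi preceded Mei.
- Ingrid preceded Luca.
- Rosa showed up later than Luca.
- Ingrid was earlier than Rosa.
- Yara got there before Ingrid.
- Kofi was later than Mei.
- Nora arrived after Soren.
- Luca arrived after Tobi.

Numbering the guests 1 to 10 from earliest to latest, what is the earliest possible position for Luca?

5

Ingrid, Marcus, Tobi, and Yara must all come before Luca — 4 forced predecessors.
Nothing else is forced ahead of Luca, so their earliest slot is position 4 + 1 = 5.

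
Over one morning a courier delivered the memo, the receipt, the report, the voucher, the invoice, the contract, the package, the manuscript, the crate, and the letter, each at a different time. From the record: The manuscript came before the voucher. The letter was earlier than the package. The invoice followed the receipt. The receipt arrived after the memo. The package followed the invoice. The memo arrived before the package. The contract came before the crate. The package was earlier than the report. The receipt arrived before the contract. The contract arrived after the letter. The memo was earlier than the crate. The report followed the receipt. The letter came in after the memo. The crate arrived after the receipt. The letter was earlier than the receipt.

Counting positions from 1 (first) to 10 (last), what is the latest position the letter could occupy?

4

The letter must come before the contract, the crate, the invoice, the package, the receipt, and the report — 6 items forced after it.
Everything else can be placed before the letter in some valid order, so the letter can sit as late as position 10 − 6 = 4.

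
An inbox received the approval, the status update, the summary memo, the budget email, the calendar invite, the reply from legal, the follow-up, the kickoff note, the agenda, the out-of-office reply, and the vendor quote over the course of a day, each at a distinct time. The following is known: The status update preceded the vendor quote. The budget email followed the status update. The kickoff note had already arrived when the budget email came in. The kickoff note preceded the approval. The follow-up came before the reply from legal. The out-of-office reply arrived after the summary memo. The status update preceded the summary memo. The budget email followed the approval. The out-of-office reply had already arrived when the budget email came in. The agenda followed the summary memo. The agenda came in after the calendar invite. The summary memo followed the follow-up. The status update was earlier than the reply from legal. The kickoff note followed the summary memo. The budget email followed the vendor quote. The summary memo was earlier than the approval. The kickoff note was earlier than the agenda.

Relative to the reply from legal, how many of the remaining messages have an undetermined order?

8

Forced before the reply from legal: the follow-up and the status update.
That leaves the agenda, the approval, the budget email, the calendar invite, the kickoff note, the out-of-office reply, the summary memo, and the vendor quote with no forced order relative to the reply from legal — 8.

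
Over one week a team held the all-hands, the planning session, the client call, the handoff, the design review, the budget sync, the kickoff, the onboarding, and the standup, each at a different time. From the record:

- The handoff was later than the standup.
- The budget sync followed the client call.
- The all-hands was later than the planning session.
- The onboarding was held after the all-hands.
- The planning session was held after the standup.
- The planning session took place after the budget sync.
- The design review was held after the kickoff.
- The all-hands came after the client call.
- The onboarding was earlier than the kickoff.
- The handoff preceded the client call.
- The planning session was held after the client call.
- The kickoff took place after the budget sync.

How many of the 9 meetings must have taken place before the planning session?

Directly stated before the planning session: the budget sync, the client call, and the standup.
The handoff reaches the planning session via the handoff → the client call → the planning session.
That's the budget sync, the client call, the handoff, and the standup — 4 in all.

4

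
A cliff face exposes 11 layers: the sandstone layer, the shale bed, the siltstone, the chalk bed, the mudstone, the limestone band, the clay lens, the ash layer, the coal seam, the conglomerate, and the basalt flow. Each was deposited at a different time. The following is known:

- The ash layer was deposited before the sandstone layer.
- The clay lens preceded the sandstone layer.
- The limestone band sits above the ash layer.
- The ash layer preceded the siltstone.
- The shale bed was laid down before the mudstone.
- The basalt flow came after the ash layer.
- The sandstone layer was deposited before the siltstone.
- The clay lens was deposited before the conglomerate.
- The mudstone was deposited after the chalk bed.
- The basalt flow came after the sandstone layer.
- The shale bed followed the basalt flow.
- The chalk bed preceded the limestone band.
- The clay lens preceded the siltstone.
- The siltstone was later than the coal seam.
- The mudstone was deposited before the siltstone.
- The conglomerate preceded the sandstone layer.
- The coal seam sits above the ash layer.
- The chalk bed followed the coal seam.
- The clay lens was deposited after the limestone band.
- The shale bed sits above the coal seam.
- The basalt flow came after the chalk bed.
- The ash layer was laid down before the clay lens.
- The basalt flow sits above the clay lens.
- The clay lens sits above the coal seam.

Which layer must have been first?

The ash layer has a chain of constraints placing it before every other layer, so the ash layer must be first.

the ash layer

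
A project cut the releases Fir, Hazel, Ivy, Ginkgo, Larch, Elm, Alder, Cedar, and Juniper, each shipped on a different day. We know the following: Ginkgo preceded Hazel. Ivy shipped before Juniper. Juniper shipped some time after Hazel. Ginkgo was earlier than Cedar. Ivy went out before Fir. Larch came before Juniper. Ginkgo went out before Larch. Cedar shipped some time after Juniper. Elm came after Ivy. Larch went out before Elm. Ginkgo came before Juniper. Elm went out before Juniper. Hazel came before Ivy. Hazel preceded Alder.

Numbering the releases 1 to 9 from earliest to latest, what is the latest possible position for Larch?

Larch must come before Cedar, Elm, and Juniper — 3 releases forced after it.
Everything else can be placed before Larch in some valid order, so Larch can sit as late as position 9 − 3 = 6.

6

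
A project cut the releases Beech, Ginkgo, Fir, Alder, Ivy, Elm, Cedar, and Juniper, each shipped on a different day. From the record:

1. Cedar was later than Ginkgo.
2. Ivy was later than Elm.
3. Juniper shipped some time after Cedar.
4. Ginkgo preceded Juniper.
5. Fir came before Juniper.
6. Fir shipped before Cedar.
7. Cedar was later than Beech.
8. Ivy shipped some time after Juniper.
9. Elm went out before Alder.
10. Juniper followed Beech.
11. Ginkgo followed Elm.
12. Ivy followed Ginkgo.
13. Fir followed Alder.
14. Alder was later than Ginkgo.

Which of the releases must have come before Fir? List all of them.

Alder, Elm, Ginkgo

Directly stated before Fir: Alder.
Elm reaches Fir via Elm → Alder → Fir.
Ginkgo reaches Fir via Ginkgo → Alder → Fir.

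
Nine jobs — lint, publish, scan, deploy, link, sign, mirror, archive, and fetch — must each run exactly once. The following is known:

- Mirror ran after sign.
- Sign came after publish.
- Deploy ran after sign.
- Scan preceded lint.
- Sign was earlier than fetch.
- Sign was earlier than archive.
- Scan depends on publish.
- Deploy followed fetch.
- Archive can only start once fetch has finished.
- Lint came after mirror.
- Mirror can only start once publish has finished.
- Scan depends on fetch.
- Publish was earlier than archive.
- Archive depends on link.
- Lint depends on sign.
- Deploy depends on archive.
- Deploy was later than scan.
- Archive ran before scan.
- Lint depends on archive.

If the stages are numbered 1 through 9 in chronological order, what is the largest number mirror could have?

Mirror must come before lint — 1 stage forced after it.
Everything else can be placed before mirror in some valid order, so mirror can sit as late as position 9 − 1 = 8.

8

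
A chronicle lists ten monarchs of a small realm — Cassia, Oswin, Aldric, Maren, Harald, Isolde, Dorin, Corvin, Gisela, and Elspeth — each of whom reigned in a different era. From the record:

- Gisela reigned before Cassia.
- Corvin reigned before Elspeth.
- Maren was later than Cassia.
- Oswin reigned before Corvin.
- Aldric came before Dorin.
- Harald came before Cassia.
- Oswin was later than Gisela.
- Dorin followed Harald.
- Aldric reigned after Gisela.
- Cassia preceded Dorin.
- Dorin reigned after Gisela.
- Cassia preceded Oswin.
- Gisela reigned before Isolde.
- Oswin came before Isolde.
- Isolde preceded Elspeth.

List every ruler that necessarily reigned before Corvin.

Cassia, Gisela, Harald, Oswin

Directly stated before Corvin: Oswin.
Cassia reaches Corvin via Cassia → Oswin → Corvin.
Gisela reaches Corvin via Gisela → Oswin → Corvin.
Harald reaches Corvin via Harald → Cassia → Oswin → Corvin.
No chain forces Isolde (or any of the others) ahead of Corvin.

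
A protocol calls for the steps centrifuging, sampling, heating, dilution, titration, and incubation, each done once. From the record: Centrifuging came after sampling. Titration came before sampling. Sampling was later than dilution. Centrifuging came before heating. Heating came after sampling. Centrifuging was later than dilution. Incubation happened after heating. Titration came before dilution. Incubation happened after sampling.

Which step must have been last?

incubation

Every other step has a chain of constraints placing it before incubation, so incubation is last.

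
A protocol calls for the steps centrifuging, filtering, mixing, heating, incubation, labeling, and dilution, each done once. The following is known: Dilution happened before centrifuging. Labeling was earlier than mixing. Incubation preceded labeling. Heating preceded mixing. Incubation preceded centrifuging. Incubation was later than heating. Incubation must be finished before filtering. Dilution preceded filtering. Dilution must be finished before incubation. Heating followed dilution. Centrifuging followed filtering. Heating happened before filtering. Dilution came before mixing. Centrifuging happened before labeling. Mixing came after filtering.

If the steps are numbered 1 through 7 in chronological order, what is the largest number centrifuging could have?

5

Centrifuging must come before labeling and mixing — 2 steps forced after it.
Everything else can be placed before centrifuging in some valid order, so centrifuging can sit as late as position 7 − 2 = 5.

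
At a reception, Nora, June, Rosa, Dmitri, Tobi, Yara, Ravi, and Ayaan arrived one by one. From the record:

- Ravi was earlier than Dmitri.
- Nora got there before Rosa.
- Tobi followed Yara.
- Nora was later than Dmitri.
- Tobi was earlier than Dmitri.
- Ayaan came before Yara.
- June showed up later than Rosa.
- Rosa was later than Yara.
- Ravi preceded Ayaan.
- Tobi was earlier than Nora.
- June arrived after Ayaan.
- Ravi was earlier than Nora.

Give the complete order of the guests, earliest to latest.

The constraints fix every adjacent pair, so only one ordering works:
Ravi → Ayaan → Yara → Tobi → Dmitri → Nora → Rosa → June.

Ravi, Ayaan, Yara, Tobi, Dmitri, Nora, Rosa, June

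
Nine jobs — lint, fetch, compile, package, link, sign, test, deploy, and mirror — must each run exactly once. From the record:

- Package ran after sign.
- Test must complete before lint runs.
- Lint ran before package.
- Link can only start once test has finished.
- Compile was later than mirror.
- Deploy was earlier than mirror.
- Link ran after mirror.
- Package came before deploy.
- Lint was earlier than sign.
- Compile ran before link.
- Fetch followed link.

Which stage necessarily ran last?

fetch

Every other stage has a chain of constraints placing it before fetch, so fetch is last.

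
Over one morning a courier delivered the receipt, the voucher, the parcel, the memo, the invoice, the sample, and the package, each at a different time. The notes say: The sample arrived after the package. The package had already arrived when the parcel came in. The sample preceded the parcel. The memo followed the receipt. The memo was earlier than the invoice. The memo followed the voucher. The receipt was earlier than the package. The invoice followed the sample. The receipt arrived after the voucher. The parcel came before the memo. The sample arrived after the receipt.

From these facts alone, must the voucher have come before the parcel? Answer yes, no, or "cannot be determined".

yes

Chain the constraints: the voucher → the receipt → the sample → the parcel. Each link is directly stated, so the voucher comes before the parcel.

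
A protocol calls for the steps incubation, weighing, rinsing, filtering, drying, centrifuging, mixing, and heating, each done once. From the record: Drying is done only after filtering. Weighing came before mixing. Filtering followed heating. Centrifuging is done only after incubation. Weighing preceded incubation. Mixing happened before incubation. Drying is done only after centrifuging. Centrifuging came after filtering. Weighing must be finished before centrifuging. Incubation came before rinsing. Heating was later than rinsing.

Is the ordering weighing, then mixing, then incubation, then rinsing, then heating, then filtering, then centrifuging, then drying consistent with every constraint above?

Check each stated constraint against the proposed order — e.g. incubation is ahead of centrifuging; weighing is ahead of centrifuging. Every pair is in the required order; nothing is violated.

yes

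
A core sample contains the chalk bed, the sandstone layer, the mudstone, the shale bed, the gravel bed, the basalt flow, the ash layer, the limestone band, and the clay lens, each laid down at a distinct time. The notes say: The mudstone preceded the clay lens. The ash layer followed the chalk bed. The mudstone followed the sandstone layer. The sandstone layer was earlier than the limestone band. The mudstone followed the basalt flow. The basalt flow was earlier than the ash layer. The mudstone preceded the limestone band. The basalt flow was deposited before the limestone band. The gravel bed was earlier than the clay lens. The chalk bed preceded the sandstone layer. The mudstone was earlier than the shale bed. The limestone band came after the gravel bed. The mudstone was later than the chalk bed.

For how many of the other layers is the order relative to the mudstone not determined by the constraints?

Forced before the mudstone: the basalt flow, the chalk bed, and the sandstone layer; forced after the mudstone: the clay lens, the limestone band, and the shale bed.
That leaves the ash layer and the gravel bed with no forced order relative to the mudstone — 2.

2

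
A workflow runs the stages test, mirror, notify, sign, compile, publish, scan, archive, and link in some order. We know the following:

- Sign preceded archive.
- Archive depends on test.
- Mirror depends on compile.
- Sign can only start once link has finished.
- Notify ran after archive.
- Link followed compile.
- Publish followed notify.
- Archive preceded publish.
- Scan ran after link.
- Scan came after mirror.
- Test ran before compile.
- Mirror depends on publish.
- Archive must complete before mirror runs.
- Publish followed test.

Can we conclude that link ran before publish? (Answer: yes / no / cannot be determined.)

Chain the constraints: link → sign → archive → publish. Each link is directly stated, so link comes before publish.

yes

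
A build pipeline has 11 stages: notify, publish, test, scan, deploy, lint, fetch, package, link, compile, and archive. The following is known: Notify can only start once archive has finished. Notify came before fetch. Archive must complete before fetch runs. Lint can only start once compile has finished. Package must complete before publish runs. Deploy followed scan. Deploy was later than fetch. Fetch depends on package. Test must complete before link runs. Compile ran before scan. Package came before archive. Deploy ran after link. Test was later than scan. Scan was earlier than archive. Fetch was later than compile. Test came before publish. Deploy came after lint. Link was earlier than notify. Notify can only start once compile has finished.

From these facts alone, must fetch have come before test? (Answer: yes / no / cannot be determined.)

Tracing the constraints gives test → link → notify → fetch, so test must come before fetch.
That means fetch cannot be before test.

no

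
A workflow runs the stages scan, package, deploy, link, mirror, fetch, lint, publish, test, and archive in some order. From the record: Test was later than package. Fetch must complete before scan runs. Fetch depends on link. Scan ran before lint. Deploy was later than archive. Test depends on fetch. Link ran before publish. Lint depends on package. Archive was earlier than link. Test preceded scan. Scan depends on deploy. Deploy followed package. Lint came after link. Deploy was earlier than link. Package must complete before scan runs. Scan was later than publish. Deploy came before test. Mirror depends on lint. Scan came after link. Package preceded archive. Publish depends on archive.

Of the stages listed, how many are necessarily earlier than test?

5

Directly stated before test: deploy, fetch, and package.
Archive reaches test via archive → deploy → test.
Link reaches test via link → fetch → test.
No chain forces scan (or any of the others) ahead of test.
That's archive, deploy, fetch, link, and package — 5 in all.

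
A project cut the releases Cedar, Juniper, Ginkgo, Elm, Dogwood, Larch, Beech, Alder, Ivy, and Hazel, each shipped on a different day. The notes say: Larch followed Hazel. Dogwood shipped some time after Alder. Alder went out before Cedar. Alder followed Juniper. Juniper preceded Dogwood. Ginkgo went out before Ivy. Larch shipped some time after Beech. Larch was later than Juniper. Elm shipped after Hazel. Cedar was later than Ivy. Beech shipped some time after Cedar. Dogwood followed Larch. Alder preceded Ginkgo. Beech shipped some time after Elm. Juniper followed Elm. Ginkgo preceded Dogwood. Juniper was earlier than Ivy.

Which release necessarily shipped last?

Dogwood

Every other release has a chain of constraints placing it before Dogwood, so Dogwood is last.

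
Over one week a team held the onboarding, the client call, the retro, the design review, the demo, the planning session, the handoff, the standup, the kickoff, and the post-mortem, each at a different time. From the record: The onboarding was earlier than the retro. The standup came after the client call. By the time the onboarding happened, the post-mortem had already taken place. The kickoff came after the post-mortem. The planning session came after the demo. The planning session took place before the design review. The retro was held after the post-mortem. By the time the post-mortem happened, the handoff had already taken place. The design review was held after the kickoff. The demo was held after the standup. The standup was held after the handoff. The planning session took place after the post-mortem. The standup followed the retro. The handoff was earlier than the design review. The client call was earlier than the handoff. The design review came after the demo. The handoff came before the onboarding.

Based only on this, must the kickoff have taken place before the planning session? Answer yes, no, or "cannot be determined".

cannot be determined

No chain of stated constraints runs from the kickoff to the planning session, and none runs from the planning session to the kickoff either.
So the relative order of the kickoff and the planning session is not fixed by the given facts.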